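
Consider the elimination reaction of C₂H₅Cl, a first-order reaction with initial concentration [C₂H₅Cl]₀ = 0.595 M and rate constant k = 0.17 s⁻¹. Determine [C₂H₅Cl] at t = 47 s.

0.0002016 M

Step 1: For a first-order reaction: [C₂H₅Cl] = [C₂H₅Cl]₀ × e^(-kt)
Step 2: [C₂H₅Cl] = 0.595 × e^(-0.17 × 47)
Step 3: [C₂H₅Cl] = 0.595 × e^(-7.99)
Step 4: [C₂H₅Cl] = 0.595 × 0.000338834 = 0.0002016 M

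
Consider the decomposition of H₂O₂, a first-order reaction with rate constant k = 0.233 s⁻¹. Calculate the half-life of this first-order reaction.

2.975 s

Step 1: For a first-order reaction, t₁/₂ = ln(2)/k
Step 2: t₁/₂ = ln(2)/0.233
Step 3: t₁/₂ = 0.6931/0.233 = 2.975 s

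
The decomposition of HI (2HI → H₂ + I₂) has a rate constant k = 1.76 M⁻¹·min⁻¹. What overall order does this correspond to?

second order (2)

Step 1: The units of k for an nth-order reaction are (concentration)^(1-n)·(time)⁻¹.
Step 2: Here k has units M⁻¹·min⁻¹, so the concentration exponent is -1.
Step 3: 1 - n = -1 ⇒ n = 2. The reaction is second order.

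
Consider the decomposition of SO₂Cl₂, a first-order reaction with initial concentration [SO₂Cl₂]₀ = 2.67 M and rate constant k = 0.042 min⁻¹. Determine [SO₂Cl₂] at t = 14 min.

1.483 M

Step 1: For a first-order reaction: [SO₂Cl₂] = [SO₂Cl₂]₀ × e^(-kt)
Step 2: [SO₂Cl₂] = 2.67 × e^(-0.042 × 14)
Step 3: [SO₂Cl₂] = 2.67 × e^(-0.588)
Step 4: [SO₂Cl₂] = 2.67 × 0.555437 = 1.483 M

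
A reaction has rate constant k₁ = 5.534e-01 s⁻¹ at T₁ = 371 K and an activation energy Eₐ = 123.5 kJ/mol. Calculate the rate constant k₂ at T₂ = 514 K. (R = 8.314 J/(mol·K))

3.808e+04 s⁻¹

Step 1: Use the two-temperature Arrhenius form: ln(k₂/k₁) = -Eₐ/R × (1/T₂ - 1/T₁)
Step 2: Convert Eₐ to J/mol: 123.5 kJ/mol = 123500 J/mol
Step 3: 1/T₂ - 1/T₁ = 1/514 - 1/371 = -7.498925e-04 K⁻¹
Step 4: ln(k₂/k₁) = -123500/8.314 × -7.498925e-04 = 11.13925
Step 5: k₂ = k₁ × exp(11.13925) = 5.534e-01 × 6.88200e+04 = 3.808e+04 s⁻¹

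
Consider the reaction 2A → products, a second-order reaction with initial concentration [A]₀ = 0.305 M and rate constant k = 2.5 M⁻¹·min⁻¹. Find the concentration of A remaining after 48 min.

0.008112 M

Step 1: For a second-order reaction: 1/[A] = 1/[A]₀ + kt
Step 2: 1/[A] = 1/0.305 + 2.5 × 48
Step 3: 1/[A] = 3.279 + 120 = 123.3
Step 4: [A] = 1/123.3 = 0.008112 M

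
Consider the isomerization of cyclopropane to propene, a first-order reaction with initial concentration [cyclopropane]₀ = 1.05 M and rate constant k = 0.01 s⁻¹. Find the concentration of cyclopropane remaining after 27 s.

0.8015 M

Step 1: For a first-order reaction: [cyclopropane] = [cyclopropane]₀ × e^(-kt)
Step 2: [cyclopropane] = 1.05 × e^(-0.01 × 27)
Step 3: [cyclopropane] = 1.05 × e^(-0.27)
Step 4: [cyclopropane] = 1.05 × 0.763379 = 0.8015 M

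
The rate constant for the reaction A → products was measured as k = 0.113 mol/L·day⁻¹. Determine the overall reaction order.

zeroth order (0)

Step 1: The units of k for an nth-order reaction are (concentration)^(1-n)·(time)⁻¹.
Step 2: Here k has units mol/L·day⁻¹, so the concentration exponent is 1.
Step 3: 1 - n = 1 ⇒ n = 0. The reaction is zeroth order.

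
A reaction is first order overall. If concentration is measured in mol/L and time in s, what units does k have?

s⁻¹

Step 1: For overall order n, rate = k × (concentration)^n.
Step 2: Rate has units mol/L·s⁻¹; concentration term has units (mol/L)^1.
Step 3: k = rate / (concentration)^n, so units of k = (mol/L)^(1-1)·s⁻¹ = s⁻¹.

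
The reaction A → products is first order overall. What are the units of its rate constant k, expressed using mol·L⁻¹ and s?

s⁻¹

Step 1: For overall order n, rate = k × (concentration)^n.
Step 2: Rate has units mol·L⁻¹·s⁻¹; concentration term has units (mol·L⁻¹)^1.
Step 3: k = rate / (concentration)^n, so units of k = (mol·L⁻¹)^(1-1)·s⁻¹ = s⁻¹.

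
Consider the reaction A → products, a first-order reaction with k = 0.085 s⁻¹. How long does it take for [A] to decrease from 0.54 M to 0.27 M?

8.155 s

Step 1: For first-order: t = ln([A]₀/[A])/k
Step 2: t = ln(0.54/0.27)/0.085
Step 3: t = ln(2)/0.085
Step 4: t = 0.6931/0.085 = 8.155 s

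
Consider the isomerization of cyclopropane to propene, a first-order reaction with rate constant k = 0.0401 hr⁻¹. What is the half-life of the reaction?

17.29 hr

Step 1: For a first-order reaction, t₁/₂ = ln(2)/k
Step 2: t₁/₂ = ln(2)/0.0401
Step 3: t₁/₂ = 0.6931/0.0401 = 17.29 hr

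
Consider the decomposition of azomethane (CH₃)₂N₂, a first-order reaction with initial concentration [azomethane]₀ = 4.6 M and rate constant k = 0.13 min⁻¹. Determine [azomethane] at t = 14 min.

0.7453 M

Step 1: For a first-order reaction: [azomethane] = [azomethane]₀ × e^(-kt)
Step 2: [azomethane] = 4.6 × e^(-0.13 × 14)
Step 3: [azomethane] = 4.6 × e^(-1.82)
Step 4: [azomethane] = 4.6 × 0.162026 = 0.7453 M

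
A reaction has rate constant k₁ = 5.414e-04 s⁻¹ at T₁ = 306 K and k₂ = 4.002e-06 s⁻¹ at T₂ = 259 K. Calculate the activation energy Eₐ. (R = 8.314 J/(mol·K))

68.8 kJ/mol

Step 1: Use the two-temperature Arrhenius form: ln(k₂/k₁) = -Eₐ/R × (1/T₂ - 1/T₁)
Step 2: ln(k₂/k₁) = ln(4.002e-06/5.414e-04) = ln(0.00739195) = -4.90736
Step 3: 1/T₂ - 1/T₁ = 1/259 - 1/306 = 5.930300e-04 K⁻¹
Step 4: Eₐ = -R × ln(k₂/k₁) / (1/T₂ - 1/T₁) = -8.314 × -4.90736 / 5.930300e-04
Step 5: Eₐ = 6.8799e+04 J/mol = 68.8 kJ/mol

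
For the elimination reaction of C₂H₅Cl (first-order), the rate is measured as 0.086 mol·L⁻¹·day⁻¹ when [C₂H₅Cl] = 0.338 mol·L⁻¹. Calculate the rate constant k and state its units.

0.2544 day⁻¹

Step 1: rate = k[C₂H₅Cl]^1, so k = rate / [C₂H₅Cl]^1.
Step 2: k = 0.086 / (0.338)^1 = 0.086 / 0.338.
Step 3: k = 0.2544 day⁻¹.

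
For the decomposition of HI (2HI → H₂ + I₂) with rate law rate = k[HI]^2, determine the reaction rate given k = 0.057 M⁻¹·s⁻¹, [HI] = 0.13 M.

0.0009633 M/s

Step 1: Identify the rate law: rate = k[HI]^2
Step 2: Substitute values: rate = 0.057 × (0.13)^2
Step 3: Calculate: rate = 0.057 × 0.0169 = 0.0009633 M/s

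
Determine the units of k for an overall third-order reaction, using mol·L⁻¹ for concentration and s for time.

(mol·L⁻¹)⁻²·s⁻¹

Step 1: For overall order n, rate = k × (concentration)^n.
Step 2: Rate has units mol·L⁻¹·s⁻¹; concentration term has units (mol·L⁻¹)^3.
Step 3: k = rate / (concentration)^n, so units of k = (mol·L⁻¹)^(1-3)·s⁻¹ = (mol·L⁻¹)⁻²·s⁻¹.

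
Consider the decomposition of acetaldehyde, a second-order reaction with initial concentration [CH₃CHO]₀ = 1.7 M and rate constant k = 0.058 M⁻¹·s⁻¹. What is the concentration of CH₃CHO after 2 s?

1.42 M

Step 1: For a second-order reaction: 1/[CH₃CHO] = 1/[CH₃CHO]₀ + kt
Step 2: 1/[CH₃CHO] = 1/1.7 + 0.058 × 2
Step 3: 1/[CH₃CHO] = 0.5882 + 0.116 = 0.7042
Step 4: [CH₃CHO] = 1/0.7042 = 1.42 M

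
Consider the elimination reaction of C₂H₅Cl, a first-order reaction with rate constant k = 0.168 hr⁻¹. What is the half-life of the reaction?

4.126 hr

Step 1: For a first-order reaction, t₁/₂ = ln(2)/k
Step 2: t₁/₂ = ln(2)/0.168
Step 3: t₁/₂ = 0.6931/0.168 = 4.126 hr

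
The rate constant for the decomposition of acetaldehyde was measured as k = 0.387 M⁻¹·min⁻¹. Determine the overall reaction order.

second order (2)

Step 1: The units of k for an nth-order reaction are (concentration)^(1-n)·(time)⁻¹.
Step 2: Here k has units M⁻¹·min⁻¹, so the concentration exponent is -1.
Step 3: 1 - n = -1 ⇒ n = 2. The reaction is second order.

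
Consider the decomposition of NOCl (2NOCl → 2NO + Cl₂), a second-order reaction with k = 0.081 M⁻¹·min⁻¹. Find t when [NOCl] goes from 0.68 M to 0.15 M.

64.15 min

Step 1: For second-order: t = (1/[NOCl] - 1/[NOCl]₀)/k
Step 2: t = (1/0.15 - 1/0.68)/0.081
Step 3: t = (6.667 - 1.471)/0.081
Step 4: t = 5.196/0.081 = 64.15 min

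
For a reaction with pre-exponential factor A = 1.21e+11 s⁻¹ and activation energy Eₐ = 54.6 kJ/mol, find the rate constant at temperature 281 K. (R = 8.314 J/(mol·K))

8.57e+00 s⁻¹

Step 1: Use the Arrhenius equation: k = A × exp(-Eₐ/RT)
Step 2: Convert Eₐ to J/mol: 54.6 kJ/mol = 54600 J/mol
Step 3: Calculate the exponent: -Eₐ/(RT) = -54600/(8.314 × 281) = -23.37095
Step 4: k = 1.21e+11 × exp(-23.37095)
Step 5: k = 1.21e+11 × 7.08150e-11 = 8.5686e+00 s⁻¹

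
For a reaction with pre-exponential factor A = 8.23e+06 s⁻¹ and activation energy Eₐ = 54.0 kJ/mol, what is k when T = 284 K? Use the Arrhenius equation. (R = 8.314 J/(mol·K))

9.62e-04 s⁻¹

Step 1: Use the Arrhenius equation: k = A × exp(-Eₐ/RT)
Step 2: Convert Eₐ to J/mol: 54.0 kJ/mol = 54000 J/mol
Step 3: Calculate the exponent: -Eₐ/(RT) = -54000/(8.314 × 284) = -22.86996
Step 4: k = 8.23e+06 × exp(-22.86996)
Step 5: k = 8.23e+06 × 1.16870e-10 = 9.6184e-04 s⁻¹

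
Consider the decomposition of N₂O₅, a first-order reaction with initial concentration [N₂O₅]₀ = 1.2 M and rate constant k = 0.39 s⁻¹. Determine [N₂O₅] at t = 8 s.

0.05299 M

Step 1: For a first-order reaction: [N₂O₅] = [N₂O₅]₀ × e^(-kt)
Step 2: [N₂O₅] = 1.2 × e^(-0.39 × 8)
Step 3: [N₂O₅] = 1.2 × e^(-3.12)
Step 4: [N₂O₅] = 1.2 × 0.0441572 = 0.05299 M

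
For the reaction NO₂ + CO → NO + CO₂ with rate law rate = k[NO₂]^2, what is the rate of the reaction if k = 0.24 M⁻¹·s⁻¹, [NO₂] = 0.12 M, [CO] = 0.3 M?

0.003456 M/s

Step 1: The rate law is rate = k[NO₂]^2
Step 2: Note that the rate does not depend on [CO] (zero order in CO).
Step 3: rate = 0.24 × (0.12)^2 = 0.003456 M/s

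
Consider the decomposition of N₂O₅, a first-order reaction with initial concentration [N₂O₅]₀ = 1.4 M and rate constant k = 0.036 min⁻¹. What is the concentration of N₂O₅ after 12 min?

0.9089 M

Step 1: For a first-order reaction: [N₂O₅] = [N₂O₅]₀ × e^(-kt)
Step 2: [N₂O₅] = 1.4 × e^(-0.036 × 12)
Step 3: [N₂O₅] = 1.4 × e^(-0.432)
Step 4: [N₂O₅] = 1.4 × 0.649209 = 0.9089 M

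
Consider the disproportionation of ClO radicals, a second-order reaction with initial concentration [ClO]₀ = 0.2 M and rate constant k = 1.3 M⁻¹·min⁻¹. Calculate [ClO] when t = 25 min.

0.02667 M

Step 1: For a second-order reaction: 1/[ClO] = 1/[ClO]₀ + kt
Step 2: 1/[ClO] = 1/0.2 + 1.3 × 25
Step 3: 1/[ClO] = 5 + 32.5 = 37.5
Step 4: [ClO] = 1/37.5 = 0.02667 M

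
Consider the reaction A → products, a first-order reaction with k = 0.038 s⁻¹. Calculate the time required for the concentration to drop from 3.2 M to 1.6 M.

18.24 s

Step 1: For first-order: t = ln([A]₀/[A])/k
Step 2: t = ln(3.2/1.6)/0.038
Step 3: t = ln(2)/0.038
Step 4: t = 0.6931/0.038 = 18.24 s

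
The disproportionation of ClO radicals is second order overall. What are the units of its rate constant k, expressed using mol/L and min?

(mol/L)⁻¹·min⁻¹

Step 1: For overall order n, rate = k × (concentration)^n.
Step 2: Rate has units mol/L·min⁻¹; concentration term has units (mol/L)^2.
Step 3: k = rate / (concentration)^n, so units of k = (mol/L)^(1-2)·min⁻¹ = (mol/L)⁻¹·min⁻¹.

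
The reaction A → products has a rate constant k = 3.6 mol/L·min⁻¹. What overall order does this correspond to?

zeroth order (0)

Step 1: The units of k for an nth-order reaction are (concentration)^(1-n)·(time)⁻¹.
Step 2: Here k has units mol/L·min⁻¹, so the concentration exponent is 1.
Step 3: 1 - n = 1 ⇒ n = 0. The reaction is zeroth order.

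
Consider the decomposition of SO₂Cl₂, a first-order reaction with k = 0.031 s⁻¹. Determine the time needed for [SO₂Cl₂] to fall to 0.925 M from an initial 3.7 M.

44.72 s

Step 1: For first-order: t = ln([SO₂Cl₂]₀/[SO₂Cl₂])/k
Step 2: t = ln(3.7/0.925)/0.031
Step 3: t = ln(4)/0.031
Step 4: t = 1.386/0.031 = 44.72 s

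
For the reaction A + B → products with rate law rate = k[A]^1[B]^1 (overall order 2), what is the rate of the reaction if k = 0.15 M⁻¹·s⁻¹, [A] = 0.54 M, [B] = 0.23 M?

0.01863 M/s

Step 1: The rate law is rate = k[A]^1[B]^1, overall order = 1+1 = 2
Step 2: Substitute values: rate = 0.15 × (0.54)^1 × (0.23)^1
Step 3: rate = 0.15 × 0.54 × 0.23 = 0.01863 M/s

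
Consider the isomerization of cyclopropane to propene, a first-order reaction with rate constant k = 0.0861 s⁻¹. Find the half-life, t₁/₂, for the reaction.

8.05 s

Step 1: For a first-order reaction, t₁/₂ = ln(2)/k
Step 2: t₁/₂ = ln(2)/0.0861
Step 3: t₁/₂ = 0.6931/0.0861 = 8.05 s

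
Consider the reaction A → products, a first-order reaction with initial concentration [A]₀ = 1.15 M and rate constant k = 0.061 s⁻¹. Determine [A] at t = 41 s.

0.0943 M

Step 1: For a first-order reaction: [A] = [A]₀ × e^(-kt)
Step 2: [A] = 1.15 × e^(-0.061 × 41)
Step 3: [A] = 1.15 × e^(-2.501)
Step 4: [A] = 1.15 × 0.082003 = 0.0943 M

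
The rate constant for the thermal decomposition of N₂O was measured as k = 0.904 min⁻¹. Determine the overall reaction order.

first order (1)

Step 1: The units of k for an nth-order reaction are (concentration)^(1-n)·(time)⁻¹.
Step 2: Here k has units min⁻¹, so the concentration exponent is 0.
Step 3: 1 - n = 0 ⇒ n = 1. The reaction is first order.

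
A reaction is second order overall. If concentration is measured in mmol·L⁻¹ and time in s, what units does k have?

(mmol·L⁻¹)⁻¹·s⁻¹

Step 1: For overall order n, rate = k × (concentration)^n.
Step 2: Rate has units mmol·L⁻¹·s⁻¹; concentration term has units (mmol·L⁻¹)^2.
Step 3: k = rate / (concentration)^n, so units of k = (mmol·L⁻¹)^(1-2)·s⁻¹ = (mmol·L⁻¹)⁻¹·s⁻¹.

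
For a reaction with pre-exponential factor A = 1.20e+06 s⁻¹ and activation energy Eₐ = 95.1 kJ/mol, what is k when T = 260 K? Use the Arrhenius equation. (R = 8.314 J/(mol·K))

9.39e-14 s⁻¹

Step 1: Use the Arrhenius equation: k = A × exp(-Eₐ/RT)
Step 2: Convert Eₐ to J/mol: 95.1 kJ/mol = 95100 J/mol
Step 3: Calculate the exponent: -Eₐ/(RT) = -95100/(8.314 × 260) = -43.99437
Step 4: k = 1.20e+06 × exp(-43.99437)
Step 5: k = 1.20e+06 × 7.82506e-20 = 9.3901e-14 s⁻¹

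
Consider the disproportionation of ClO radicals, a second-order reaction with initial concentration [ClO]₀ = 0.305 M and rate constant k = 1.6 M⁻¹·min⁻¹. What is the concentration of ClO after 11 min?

0.0479 M

Step 1: For a second-order reaction: 1/[ClO] = 1/[ClO]₀ + kt
Step 2: 1/[ClO] = 1/0.305 + 1.6 × 11
Step 3: 1/[ClO] = 3.279 + 17.6 = 20.88
Step 4: [ClO] = 1/20.88 = 0.0479 M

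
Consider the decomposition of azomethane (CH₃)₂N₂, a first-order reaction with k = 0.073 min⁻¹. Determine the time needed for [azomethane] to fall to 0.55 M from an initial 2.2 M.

18.99 min

Step 1: For first-order: t = ln([azomethane]₀/[azomethane])/k
Step 2: t = ln(2.2/0.55)/0.073
Step 3: t = ln(4)/0.073
Step 4: t = 1.386/0.073 = 18.99 min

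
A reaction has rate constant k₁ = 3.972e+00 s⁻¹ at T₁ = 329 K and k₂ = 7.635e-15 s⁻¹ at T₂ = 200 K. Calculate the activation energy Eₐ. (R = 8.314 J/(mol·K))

143.7 kJ/mol

Step 1: Use the two-temperature Arrhenius form: ln(k₂/k₁) = -Eₐ/R × (1/T₂ - 1/T₁)
Step 2: ln(k₂/k₁) = ln(7.635e-15/3.972e+00) = ln(1.92221e-15) = -33.8853
Step 3: 1/T₂ - 1/T₁ = 1/200 - 1/329 = 1.960486e-03 K⁻¹
Step 4: Eₐ = -R × ln(k₂/k₁) / (1/T₂ - 1/T₁) = -8.314 × -33.8853 / 1.960486e-03
Step 5: Eₐ = 1.4370e+05 J/mol = 143.7 kJ/mol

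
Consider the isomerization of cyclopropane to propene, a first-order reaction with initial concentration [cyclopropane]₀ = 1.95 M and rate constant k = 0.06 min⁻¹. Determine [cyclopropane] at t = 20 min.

0.5873 M

Step 1: For a first-order reaction: [cyclopropane] = [cyclopropane]₀ × e^(-kt)
Step 2: [cyclopropane] = 1.95 × e^(-0.06 × 20)
Step 3: [cyclopropane] = 1.95 × e^(-1.2)
Step 4: [cyclopropane] = 1.95 × 0.301194 = 0.5873 M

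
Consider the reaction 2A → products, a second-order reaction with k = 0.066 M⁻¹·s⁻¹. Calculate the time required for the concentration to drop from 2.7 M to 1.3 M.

6.043 s

Step 1: For second-order: t = (1/[A] - 1/[A]₀)/k
Step 2: t = (1/1.3 - 1/2.7)/0.066
Step 3: t = (0.7692 - 0.3704)/0.066
Step 4: t = 0.3989/0.066 = 6.043 s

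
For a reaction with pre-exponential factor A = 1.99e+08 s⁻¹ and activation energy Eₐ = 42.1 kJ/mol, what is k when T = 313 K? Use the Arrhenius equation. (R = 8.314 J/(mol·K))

1.87e+01 s⁻¹

Step 1: Use the Arrhenius equation: k = A × exp(-Eₐ/RT)
Step 2: Convert Eₐ to J/mol: 42.1 kJ/mol = 42100 J/mol
Step 3: Calculate the exponent: -Eₐ/(RT) = -42100/(8.314 × 313) = -16.17811
Step 4: k = 1.99e+08 × exp(-16.17811)
Step 5: k = 1.99e+08 × 9.41751e-08 = 1.8741e+01 s⁻¹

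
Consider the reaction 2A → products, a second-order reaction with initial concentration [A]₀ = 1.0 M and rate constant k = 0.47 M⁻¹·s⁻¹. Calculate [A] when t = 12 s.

0.1506 M

Step 1: For a second-order reaction: 1/[A] = 1/[A]₀ + kt
Step 2: 1/[A] = 1/1.0 + 0.47 × 12
Step 3: 1/[A] = 1 + 5.64 = 6.64
Step 4: [A] = 1/6.64 = 0.1506 M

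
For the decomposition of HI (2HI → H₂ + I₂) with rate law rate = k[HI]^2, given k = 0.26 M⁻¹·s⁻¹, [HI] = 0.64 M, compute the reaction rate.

0.1065 M/s

Step 1: Identify the rate law: rate = k[HI]^2
Step 2: Substitute values: rate = 0.26 × (0.64)^2
Step 3: Calculate: rate = 0.26 × 0.4096 = 0.106496 M/s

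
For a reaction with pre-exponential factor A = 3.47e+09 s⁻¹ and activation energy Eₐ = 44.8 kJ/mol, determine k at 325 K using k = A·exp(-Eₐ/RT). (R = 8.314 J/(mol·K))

2.19e+02 s⁻¹

Step 1: Use the Arrhenius equation: k = A × exp(-Eₐ/RT)
Step 2: Convert Eₐ to J/mol: 44.8 kJ/mol = 44800 J/mol
Step 3: Calculate the exponent: -Eₐ/(RT) = -44800/(8.314 × 325) = -16.58000
Step 4: k = 3.47e+09 × exp(-16.58000)
Step 5: k = 3.47e+09 × 6.30083e-08 = 2.1864e+02 s⁻¹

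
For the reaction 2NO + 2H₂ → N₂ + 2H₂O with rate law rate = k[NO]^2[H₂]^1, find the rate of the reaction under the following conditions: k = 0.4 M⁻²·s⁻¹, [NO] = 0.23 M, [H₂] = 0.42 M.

0.008887 M/s

Step 1: The rate law is rate = k[NO]^2[H₂]^1
Step 2: Substitute: rate = 0.4 × (0.23)^2 × (0.42)^1
Step 3: rate = 0.4 × 0.0529 × 0.42 = 0.0088872 M/s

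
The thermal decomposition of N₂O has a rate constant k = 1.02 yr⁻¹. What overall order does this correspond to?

first order (1)

Step 1: The units of k for an nth-order reaction are (concentration)^(1-n)·(time)⁻¹.
Step 2: Here k has units yr⁻¹, so the concentration exponent is 0.
Step 3: 1 - n = 0 ⇒ n = 1. The reaction is first order.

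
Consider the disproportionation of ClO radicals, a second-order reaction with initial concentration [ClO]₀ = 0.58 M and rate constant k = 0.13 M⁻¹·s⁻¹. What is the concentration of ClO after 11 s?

0.317 M

Step 1: For a second-order reaction: 1/[ClO] = 1/[ClO]₀ + kt
Step 2: 1/[ClO] = 1/0.58 + 0.13 × 11
Step 3: 1/[ClO] = 1.724 + 1.43 = 3.154
Step 4: [ClO] = 1/3.154 = 0.317 M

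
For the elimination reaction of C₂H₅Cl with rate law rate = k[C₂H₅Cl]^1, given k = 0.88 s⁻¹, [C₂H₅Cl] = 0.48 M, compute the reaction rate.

0.4224 M/s

Step 1: Identify the rate law: rate = k[C₂H₅Cl]^1
Step 2: Substitute values: rate = 0.88 × (0.48)^1
Step 3: Calculate: rate = 0.88 × 0.48 = 0.4224 M/s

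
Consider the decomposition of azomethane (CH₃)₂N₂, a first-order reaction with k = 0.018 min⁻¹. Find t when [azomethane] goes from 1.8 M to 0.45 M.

77.02 min

Step 1: For first-order: t = ln([azomethane]₀/[azomethane])/k
Step 2: t = ln(1.8/0.45)/0.018
Step 3: t = ln(4)/0.018
Step 4: t = 1.386/0.018 = 77.02 min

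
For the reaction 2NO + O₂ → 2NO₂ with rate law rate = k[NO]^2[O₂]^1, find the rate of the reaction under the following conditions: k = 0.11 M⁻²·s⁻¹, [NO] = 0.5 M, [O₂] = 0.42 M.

0.01155 M/s

Step 1: The rate law is rate = k[NO]^2[O₂]^1
Step 2: Substitute: rate = 0.11 × (0.5)^2 × (0.42)^1
Step 3: rate = 0.11 × 0.25 × 0.42 = 0.01155 M/s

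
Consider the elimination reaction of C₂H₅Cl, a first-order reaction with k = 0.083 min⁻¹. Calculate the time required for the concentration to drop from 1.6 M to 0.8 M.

8.351 min

Step 1: For first-order: t = ln([C₂H₅Cl]₀/[C₂H₅Cl])/k
Step 2: t = ln(1.6/0.8)/0.083
Step 3: t = ln(2)/0.083
Step 4: t = 0.6931/0.083 = 8.351 min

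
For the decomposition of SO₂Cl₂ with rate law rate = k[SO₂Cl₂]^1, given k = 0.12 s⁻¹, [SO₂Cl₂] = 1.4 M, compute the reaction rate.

0.168 M/s

Step 1: Identify the rate law: rate = k[SO₂Cl₂]^1
Step 2: Substitute values: rate = 0.12 × (1.4)^1
Step 3: Calculate: rate = 0.12 × 1.4 = 0.168 M/s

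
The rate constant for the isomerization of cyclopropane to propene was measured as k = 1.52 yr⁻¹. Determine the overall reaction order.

first order (1)

Step 1: The units of k for an nth-order reaction are (concentration)^(1-n)·(time)⁻¹.
Step 2: Here k has units yr⁻¹, so the concentration exponent is 0.
Step 3: 1 - n = 0 ⇒ n = 1. The reaction is first order.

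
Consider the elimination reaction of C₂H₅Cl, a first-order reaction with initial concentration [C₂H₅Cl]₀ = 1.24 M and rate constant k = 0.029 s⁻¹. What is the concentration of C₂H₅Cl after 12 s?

0.8756 M

Step 1: For a first-order reaction: [C₂H₅Cl] = [C₂H₅Cl]₀ × e^(-kt)
Step 2: [C₂H₅Cl] = 1.24 × e^(-0.029 × 12)
Step 3: [C₂H₅Cl] = 1.24 × e^(-0.348)
Step 4: [C₂H₅Cl] = 1.24 × 0.706099 = 0.8756 M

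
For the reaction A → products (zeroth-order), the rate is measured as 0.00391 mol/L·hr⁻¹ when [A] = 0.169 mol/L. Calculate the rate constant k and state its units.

0.00391 mol/L·hr⁻¹

Step 1: For a zeroth-order reaction, rate = k (independent of concentration).
Step 2: k = rate = 0.00391 mol/L·hr⁻¹.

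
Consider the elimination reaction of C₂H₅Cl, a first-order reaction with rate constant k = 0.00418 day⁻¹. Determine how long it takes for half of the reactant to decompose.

165.8 day

Step 1: For a first-order reaction, t₁/₂ = ln(2)/k
Step 2: t₁/₂ = ln(2)/0.00418
Step 3: t₁/₂ = 0.6931/0.00418 = 165.8 day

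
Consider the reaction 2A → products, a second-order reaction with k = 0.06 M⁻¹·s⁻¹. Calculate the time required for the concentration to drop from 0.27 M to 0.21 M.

17.64 s

Step 1: For second-order: t = (1/[A] - 1/[A]₀)/k
Step 2: t = (1/0.21 - 1/0.27)/0.06
Step 3: t = (4.762 - 3.704)/0.06
Step 4: t = 1.058/0.06 = 17.64 s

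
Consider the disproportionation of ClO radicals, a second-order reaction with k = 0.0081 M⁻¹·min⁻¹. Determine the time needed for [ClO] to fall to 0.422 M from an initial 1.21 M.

190.5 min

Step 1: For second-order: t = (1/[ClO] - 1/[ClO]₀)/k
Step 2: t = (1/0.422 - 1/1.21)/0.0081
Step 3: t = (2.37 - 0.8264)/0.0081
Step 4: t = 1.543/0.0081 = 190.5 min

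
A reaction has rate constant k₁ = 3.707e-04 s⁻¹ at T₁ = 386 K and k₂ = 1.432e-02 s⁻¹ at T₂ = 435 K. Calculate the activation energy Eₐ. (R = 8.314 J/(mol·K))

104.1 kJ/mol

Step 1: Use the two-temperature Arrhenius form: ln(k₂/k₁) = -Eₐ/R × (1/T₂ - 1/T₁)
Step 2: ln(k₂/k₁) = ln(1.432e-02/3.707e-04) = ln(38.6296) = 3.65402
Step 3: 1/T₂ - 1/T₁ = 1/435 - 1/386 = -2.918230e-04 K⁻¹
Step 4: Eₐ = -R × ln(k₂/k₁) / (1/T₂ - 1/T₁) = -8.314 × 3.65402 / -2.918230e-04
Step 5: Eₐ = 1.0410e+05 J/mol = 104.1 kJ/mol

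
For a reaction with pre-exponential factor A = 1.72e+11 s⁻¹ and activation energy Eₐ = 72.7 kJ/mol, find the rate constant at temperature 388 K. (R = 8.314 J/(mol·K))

2.80e+01 s⁻¹

Step 1: Use the Arrhenius equation: k = A × exp(-Eₐ/RT)
Step 2: Convert Eₐ to J/mol: 72.7 kJ/mol = 72700 J/mol
Step 3: Calculate the exponent: -Eₐ/(RT) = -72700/(8.314 × 388) = -22.53682
Step 4: k = 1.72e+11 × exp(-22.53682)
Step 5: k = 1.72e+11 × 1.63074e-10 = 2.8049e+01 s⁻¹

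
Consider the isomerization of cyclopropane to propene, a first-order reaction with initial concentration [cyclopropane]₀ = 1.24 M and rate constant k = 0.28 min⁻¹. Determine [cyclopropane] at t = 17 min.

0.01062 M

Step 1: For a first-order reaction: [cyclopropane] = [cyclopropane]₀ × e^(-kt)
Step 2: [cyclopropane] = 1.24 × e^(-0.28 × 17)
Step 3: [cyclopropane] = 1.24 × e^(-4.76)
Step 4: [cyclopropane] = 1.24 × 0.00856561 = 0.01062 M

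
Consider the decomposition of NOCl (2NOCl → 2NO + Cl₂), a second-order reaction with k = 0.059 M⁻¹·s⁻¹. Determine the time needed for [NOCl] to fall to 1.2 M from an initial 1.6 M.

3.531 s

Step 1: For second-order: t = (1/[NOCl] - 1/[NOCl]₀)/k
Step 2: t = (1/1.2 - 1/1.6)/0.059
Step 3: t = (0.8333 - 0.625)/0.059
Step 4: t = 0.2083/0.059 = 3.531 s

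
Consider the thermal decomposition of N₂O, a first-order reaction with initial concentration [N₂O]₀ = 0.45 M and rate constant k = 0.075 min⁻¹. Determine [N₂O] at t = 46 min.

0.01429 M

Step 1: For a first-order reaction: [N₂O] = [N₂O]₀ × e^(-kt)
Step 2: [N₂O] = 0.45 × e^(-0.075 × 46)
Step 3: [N₂O] = 0.45 × e^(-3.45)
Step 4: [N₂O] = 0.45 × 0.0317456 = 0.01429 M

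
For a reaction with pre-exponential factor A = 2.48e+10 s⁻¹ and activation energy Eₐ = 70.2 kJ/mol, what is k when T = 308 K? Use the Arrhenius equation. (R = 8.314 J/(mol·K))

3.08e-02 s⁻¹

Step 1: Use the Arrhenius equation: k = A × exp(-Eₐ/RT)
Step 2: Convert Eₐ to J/mol: 70.2 kJ/mol = 70200 J/mol
Step 3: Calculate the exponent: -Eₐ/(RT) = -70200/(8.314 × 308) = -27.41425
Step 4: k = 2.48e+10 × exp(-27.41425)
Step 5: k = 2.48e+10 × 1.24206e-12 = 3.0803e-02 s⁻¹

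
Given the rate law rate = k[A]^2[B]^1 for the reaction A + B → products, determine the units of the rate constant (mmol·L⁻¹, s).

(mmol·L⁻¹)⁻²·s⁻¹

Step 1: Overall order = 2 + 1 = 3.
Step 2: rate has units mmol·L⁻¹·s⁻¹; [A]^2[B]^1 has units (mmol·L⁻¹)^3.
Step 3: k = rate/([A]^2[B]^1), so units of k = (mmol·L⁻¹)^(1-3)·s⁻¹ = (mmol·L⁻¹)⁻²·s⁻¹.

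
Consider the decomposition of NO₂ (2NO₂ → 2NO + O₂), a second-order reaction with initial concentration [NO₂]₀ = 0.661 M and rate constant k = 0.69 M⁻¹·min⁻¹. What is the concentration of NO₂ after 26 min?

0.05141 M

Step 1: For a second-order reaction: 1/[NO₂] = 1/[NO₂]₀ + kt
Step 2: 1/[NO₂] = 1/0.661 + 0.69 × 26
Step 3: 1/[NO₂] = 1.513 + 17.94 = 19.45
Step 4: [NO₂] = 1/19.45 = 0.05141 M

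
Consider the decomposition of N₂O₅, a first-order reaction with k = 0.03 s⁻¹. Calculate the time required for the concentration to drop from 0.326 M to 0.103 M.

38.41 s

Step 1: For first-order: t = ln([N₂O₅]₀/[N₂O₅])/k
Step 2: t = ln(0.326/0.103)/0.03
Step 3: t = ln(3.165)/0.03
Step 4: t = 1.152/0.03 = 38.41 s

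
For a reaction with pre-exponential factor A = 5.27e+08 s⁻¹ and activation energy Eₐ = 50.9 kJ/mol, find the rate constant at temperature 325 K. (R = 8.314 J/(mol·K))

3.47e+00 s⁻¹

Step 1: Use the Arrhenius equation: k = A × exp(-Eₐ/RT)
Step 2: Convert Eₐ to J/mol: 50.9 kJ/mol = 50900 J/mol
Step 3: Calculate the exponent: -Eₐ/(RT) = -50900/(8.314 × 325) = -18.83755
Step 4: k = 5.27e+08 × exp(-18.83755)
Step 5: k = 5.27e+08 × 6.59107e-09 = 3.4735e+00 s⁻¹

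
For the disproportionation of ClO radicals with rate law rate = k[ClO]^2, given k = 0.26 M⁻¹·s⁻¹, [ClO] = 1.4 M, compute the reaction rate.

0.5096 M/s

Step 1: Identify the rate law: rate = k[ClO]^2
Step 2: Substitute values: rate = 0.26 × (1.4)^2
Step 3: Calculate: rate = 0.26 × 1.96 = 0.5096 M/s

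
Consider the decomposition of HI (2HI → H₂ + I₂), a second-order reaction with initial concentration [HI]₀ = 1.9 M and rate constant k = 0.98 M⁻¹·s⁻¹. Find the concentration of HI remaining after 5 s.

0.1843 M

Step 1: For a second-order reaction: 1/[HI] = 1/[HI]₀ + kt
Step 2: 1/[HI] = 1/1.9 + 0.98 × 5
Step 3: 1/[HI] = 0.5263 + 4.9 = 5.426
Step 4: [HI] = 1/5.426 = 0.1843 M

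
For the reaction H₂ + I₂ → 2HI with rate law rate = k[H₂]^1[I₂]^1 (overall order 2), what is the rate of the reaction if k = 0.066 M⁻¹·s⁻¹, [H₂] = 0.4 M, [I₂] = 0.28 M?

0.007392 M/s

Step 1: The rate law is rate = k[H₂]^1[I₂]^1, overall order = 1+1 = 2
Step 2: Substitute values: rate = 0.066 × (0.4)^1 × (0.28)^1
Step 3: rate = 0.066 × 0.4 × 0.28 = 0.007392 M/s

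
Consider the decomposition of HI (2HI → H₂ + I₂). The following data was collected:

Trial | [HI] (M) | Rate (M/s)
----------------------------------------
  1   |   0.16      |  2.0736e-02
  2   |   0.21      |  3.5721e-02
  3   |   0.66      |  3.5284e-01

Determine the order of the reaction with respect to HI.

second order (2)

Step 1: Compare trials to find order n where rate₂/rate₁ = ([HI]₂/[HI]₁)^n
Step 2: rate₂/rate₁ = 3.5721e-02/2.0736e-02 = 1.723
Step 3: [HI]₂/[HI]₁ = 0.21/0.16 = 1.312
Step 4: n = ln(1.723)/ln(1.312) = 2.00 ≈ 2
Step 5: The reaction is second order in HI.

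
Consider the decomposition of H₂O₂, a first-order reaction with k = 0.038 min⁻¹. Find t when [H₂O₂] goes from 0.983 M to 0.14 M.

51.29 min

Step 1: For first-order: t = ln([H₂O₂]₀/[H₂O₂])/k
Step 2: t = ln(0.983/0.14)/0.038
Step 3: t = ln(7.021)/0.038
Step 4: t = 1.949/0.038 = 51.29 min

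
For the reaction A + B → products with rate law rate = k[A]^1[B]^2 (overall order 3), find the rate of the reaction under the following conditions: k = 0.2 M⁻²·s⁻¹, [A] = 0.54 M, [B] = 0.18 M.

0.003499 M/s

Step 1: The rate law is rate = k[A]^1[B]^2, overall order = 1+2 = 3
Step 2: Substitute values: rate = 0.2 × (0.54)^1 × (0.18)^2
Step 3: rate = 0.2 × 0.54 × 0.0324 = 0.0034992 M/s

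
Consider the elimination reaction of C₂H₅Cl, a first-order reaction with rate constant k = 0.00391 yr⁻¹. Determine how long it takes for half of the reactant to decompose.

177.3 yr

Step 1: For a first-order reaction, t₁/₂ = ln(2)/k
Step 2: t₁/₂ = ln(2)/0.00391
Step 3: t₁/₂ = 0.6931/0.00391 = 177.3 yr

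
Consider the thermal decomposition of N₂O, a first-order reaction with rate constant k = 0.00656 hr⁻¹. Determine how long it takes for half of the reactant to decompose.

105.7 hr

Step 1: For a first-order reaction, t₁/₂ = ln(2)/k
Step 2: t₁/₂ = ln(2)/0.00656
Step 3: t₁/₂ = 0.6931/0.00656 = 105.7 hr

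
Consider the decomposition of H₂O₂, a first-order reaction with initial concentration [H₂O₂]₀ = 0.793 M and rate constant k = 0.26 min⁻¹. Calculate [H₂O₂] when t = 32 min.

0.0001932 M

Step 1: For a first-order reaction: [H₂O₂] = [H₂O₂]₀ × e^(-kt)
Step 2: [H₂O₂] = 0.793 × e^(-0.26 × 32)
Step 3: [H₂O₂] = 0.793 × e^(-8.32)
Step 4: [H₂O₂] = 0.793 × 0.000243596 = 0.0001932 M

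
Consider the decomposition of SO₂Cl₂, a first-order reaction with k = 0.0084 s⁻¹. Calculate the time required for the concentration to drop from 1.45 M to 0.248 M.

210.2 s

Step 1: For first-order: t = ln([SO₂Cl₂]₀/[SO₂Cl₂])/k
Step 2: t = ln(1.45/0.248)/0.0084
Step 3: t = ln(5.847)/0.0084
Step 4: t = 1.766/0.0084 = 210.2 s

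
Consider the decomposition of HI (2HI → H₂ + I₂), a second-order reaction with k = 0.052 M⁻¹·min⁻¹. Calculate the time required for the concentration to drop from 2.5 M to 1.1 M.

9.79 min

Step 1: For second-order: t = (1/[HI] - 1/[HI]₀)/k
Step 2: t = (1/1.1 - 1/2.5)/0.052
Step 3: t = (0.9091 - 0.4)/0.052
Step 4: t = 0.5091/0.052 = 9.79 min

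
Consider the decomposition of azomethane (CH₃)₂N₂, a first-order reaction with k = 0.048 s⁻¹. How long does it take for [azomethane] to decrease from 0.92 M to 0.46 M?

14.44 s

Step 1: For first-order: t = ln([azomethane]₀/[azomethane])/k
Step 2: t = ln(0.92/0.46)/0.048
Step 3: t = ln(2)/0.048
Step 4: t = 0.6931/0.048 = 14.44 s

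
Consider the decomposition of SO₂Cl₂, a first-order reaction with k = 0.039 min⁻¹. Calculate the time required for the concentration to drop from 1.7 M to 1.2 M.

8.931 min

Step 1: For first-order: t = ln([SO₂Cl₂]₀/[SO₂Cl₂])/k
Step 2: t = ln(1.7/1.2)/0.039
Step 3: t = ln(1.417)/0.039
Step 4: t = 0.3483/0.039 = 8.931 min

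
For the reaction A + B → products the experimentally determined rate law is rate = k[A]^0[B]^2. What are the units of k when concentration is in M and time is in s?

M⁻¹·s⁻¹

Step 1: Overall order = 0 + 2 = 2.
Step 2: rate has units M·s⁻¹; [A]^0[B]^2 has units M^2.
Step 3: k = rate/([A]^0[B]^2), so units of k = M^(1-2)·s⁻¹ = M⁻¹·s⁻¹.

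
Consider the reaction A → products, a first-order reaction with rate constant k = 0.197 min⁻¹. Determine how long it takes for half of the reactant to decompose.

3.519 min

Step 1: For a first-order reaction, t₁/₂ = ln(2)/k
Step 2: t₁/₂ = ln(2)/0.197
Step 3: t₁/₂ = 0.6931/0.197 = 3.519 min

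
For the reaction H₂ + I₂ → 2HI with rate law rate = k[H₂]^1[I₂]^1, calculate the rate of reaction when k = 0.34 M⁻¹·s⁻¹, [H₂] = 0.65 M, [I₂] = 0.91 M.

0.2011 M/s

Step 1: The rate law is rate = k[H₂]^1[I₂]^1
Step 2: Substitute: rate = 0.34 × (0.65)^1 × (0.91)^1
Step 3: rate = 0.34 × 0.65 × 0.91 = 0.20111 M/s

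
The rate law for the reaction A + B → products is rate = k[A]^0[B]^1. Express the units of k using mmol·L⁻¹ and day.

day⁻¹

Step 1: Overall order = 0 + 1 = 1.
Step 2: rate has units mmol·L⁻¹·day⁻¹; [A]^0[B]^1 has units (mmol·L⁻¹)^1.
Step 3: k = rate/([A]^0[B]^1), so units of k = (mmol·L⁻¹)^(1-1)·day⁻¹ = day⁻¹.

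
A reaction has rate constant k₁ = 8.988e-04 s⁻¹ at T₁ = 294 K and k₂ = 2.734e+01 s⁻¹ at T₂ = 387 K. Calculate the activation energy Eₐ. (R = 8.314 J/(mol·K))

105.0 kJ/mol

Step 1: Use the two-temperature Arrhenius form: ln(k₂/k₁) = -Eₐ/R × (1/T₂ - 1/T₁)
Step 2: ln(k₂/k₁) = ln(2.734e+01/8.988e-04) = ln(30418.3) = 10.3228
Step 3: 1/T₂ - 1/T₁ = 1/387 - 1/294 = -8.173812e-04 K⁻¹
Step 4: Eₐ = -R × ln(k₂/k₁) / (1/T₂ - 1/T₁) = -8.314 × 10.3228 / -8.173812e-04
Step 5: Eₐ = 1.0500e+05 J/mol = 105.0 kJ/mol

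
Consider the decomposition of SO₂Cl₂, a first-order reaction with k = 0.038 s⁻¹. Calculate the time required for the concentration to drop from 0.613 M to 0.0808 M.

53.33 s

Step 1: For first-order: t = ln([SO₂Cl₂]₀/[SO₂Cl₂])/k
Step 2: t = ln(0.613/0.0808)/0.038
Step 3: t = ln(7.587)/0.038
Step 4: t = 2.026/0.038 = 53.33 s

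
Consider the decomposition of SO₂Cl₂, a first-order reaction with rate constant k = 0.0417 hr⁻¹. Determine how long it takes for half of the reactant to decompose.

16.62 hr

Step 1: For a first-order reaction, t₁/₂ = ln(2)/k
Step 2: t₁/₂ = ln(2)/0.0417
Step 3: t₁/₂ = 0.6931/0.0417 = 16.62 hr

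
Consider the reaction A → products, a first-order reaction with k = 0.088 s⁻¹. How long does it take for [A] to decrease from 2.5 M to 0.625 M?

15.75 s

Step 1: For first-order: t = ln([A]₀/[A])/k
Step 2: t = ln(2.5/0.625)/0.088
Step 3: t = ln(4)/0.088
Step 4: t = 1.386/0.088 = 15.75 s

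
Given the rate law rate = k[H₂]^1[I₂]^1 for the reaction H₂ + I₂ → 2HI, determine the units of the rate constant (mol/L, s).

(mol/L)⁻¹·s⁻¹

Step 1: Overall order = 1 + 1 = 2.
Step 2: rate has units mol/L·s⁻¹; [H₂]^1[I₂]^1 has units (mol/L)^2.
Step 3: k = rate/([H₂]^1[I₂]^1), so units of k = (mol/L)^(1-2)·s⁻¹ = (mol/L)⁻¹·s⁻¹.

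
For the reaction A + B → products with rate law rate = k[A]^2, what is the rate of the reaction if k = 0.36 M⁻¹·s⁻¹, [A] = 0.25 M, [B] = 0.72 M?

0.0225 M/s

Step 1: The rate law is rate = k[A]^2
Step 2: Note that the rate does not depend on [B] (zero order in B).
Step 3: rate = 0.36 × (0.25)^2 = 0.0225 M/s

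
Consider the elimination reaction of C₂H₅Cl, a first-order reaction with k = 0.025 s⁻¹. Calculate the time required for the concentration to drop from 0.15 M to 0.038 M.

54.92 s

Step 1: For first-order: t = ln([C₂H₅Cl]₀/[C₂H₅Cl])/k
Step 2: t = ln(0.15/0.038)/0.025
Step 3: t = ln(3.947)/0.025
Step 4: t = 1.373/0.025 = 54.92 s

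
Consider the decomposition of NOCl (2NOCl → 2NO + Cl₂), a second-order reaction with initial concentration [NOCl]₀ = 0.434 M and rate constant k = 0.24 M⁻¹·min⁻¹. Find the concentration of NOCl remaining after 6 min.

0.2671 M

Step 1: For a second-order reaction: 1/[NOCl] = 1/[NOCl]₀ + kt
Step 2: 1/[NOCl] = 1/0.434 + 0.24 × 6
Step 3: 1/[NOCl] = 2.304 + 1.44 = 3.744
Step 4: [NOCl] = 1/3.744 = 0.2671 M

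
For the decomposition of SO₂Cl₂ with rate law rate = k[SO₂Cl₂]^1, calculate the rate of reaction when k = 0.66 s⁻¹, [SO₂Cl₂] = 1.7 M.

1.122 M/s

Step 1: Identify the rate law: rate = k[SO₂Cl₂]^1
Step 2: Substitute values: rate = 0.66 × (1.7)^1
Step 3: Calculate: rate = 0.66 × 1.7 = 1.122 M/s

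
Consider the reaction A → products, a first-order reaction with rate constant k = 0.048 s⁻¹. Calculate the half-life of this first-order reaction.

14.44 s

Step 1: For a first-order reaction, t₁/₂ = ln(2)/k
Step 2: t₁/₂ = ln(2)/0.048
Step 3: t₁/₂ = 0.6931/0.048 = 14.44 s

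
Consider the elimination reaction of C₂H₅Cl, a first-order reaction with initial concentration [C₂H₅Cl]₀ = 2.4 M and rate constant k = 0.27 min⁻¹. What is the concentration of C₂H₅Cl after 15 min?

0.04181 M

Step 1: For a first-order reaction: [C₂H₅Cl] = [C₂H₅Cl]₀ × e^(-kt)
Step 2: [C₂H₅Cl] = 2.4 × e^(-0.27 × 15)
Step 3: [C₂H₅Cl] = 2.4 × e^(-4.05)
Step 4: [C₂H₅Cl] = 2.4 × 0.0174224 = 0.04181 M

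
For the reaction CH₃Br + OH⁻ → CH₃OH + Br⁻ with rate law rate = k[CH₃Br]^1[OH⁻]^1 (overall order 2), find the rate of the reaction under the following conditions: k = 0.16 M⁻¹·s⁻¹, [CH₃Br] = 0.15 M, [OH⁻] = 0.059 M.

0.001416 M/s

Step 1: The rate law is rate = k[CH₃Br]^1[OH⁻]^1, overall order = 1+1 = 2
Step 2: Substitute values: rate = 0.16 × (0.15)^1 × (0.059)^1
Step 3: rate = 0.16 × 0.15 × 0.059 = 0.001416 M/s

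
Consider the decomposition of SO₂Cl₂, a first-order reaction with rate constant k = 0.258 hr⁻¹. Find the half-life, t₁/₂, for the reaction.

2.687 hr

Step 1: For a first-order reaction, t₁/₂ = ln(2)/k
Step 2: t₁/₂ = ln(2)/0.258
Step 3: t₁/₂ = 0.6931/0.258 = 2.687 hr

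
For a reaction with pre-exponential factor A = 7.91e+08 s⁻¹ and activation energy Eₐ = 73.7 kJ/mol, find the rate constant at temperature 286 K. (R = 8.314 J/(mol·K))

2.74e-05 s⁻¹

Step 1: Use the Arrhenius equation: k = A × exp(-Eₐ/RT)
Step 2: Convert Eₐ to J/mol: 73.7 kJ/mol = 73700 J/mol
Step 3: Calculate the exponent: -Eₐ/(RT) = -73700/(8.314 × 286) = -30.99499
Step 4: k = 7.91e+08 × exp(-30.99499)
Step 5: k = 7.91e+08 × 3.45977e-14 = 2.7367e-05 s⁻¹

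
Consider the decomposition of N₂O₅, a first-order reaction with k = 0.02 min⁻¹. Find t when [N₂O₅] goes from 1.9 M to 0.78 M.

44.52 min

Step 1: For first-order: t = ln([N₂O₅]₀/[N₂O₅])/k
Step 2: t = ln(1.9/0.78)/0.02
Step 3: t = ln(2.436)/0.02
Step 4: t = 0.8903/0.02 = 44.52 min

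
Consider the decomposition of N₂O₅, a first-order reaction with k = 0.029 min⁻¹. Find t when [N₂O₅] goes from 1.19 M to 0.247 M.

54.22 min

Step 1: For first-order: t = ln([N₂O₅]₀/[N₂O₅])/k
Step 2: t = ln(1.19/0.247)/0.029
Step 3: t = ln(4.818)/0.029
Step 4: t = 1.572/0.029 = 54.22 min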